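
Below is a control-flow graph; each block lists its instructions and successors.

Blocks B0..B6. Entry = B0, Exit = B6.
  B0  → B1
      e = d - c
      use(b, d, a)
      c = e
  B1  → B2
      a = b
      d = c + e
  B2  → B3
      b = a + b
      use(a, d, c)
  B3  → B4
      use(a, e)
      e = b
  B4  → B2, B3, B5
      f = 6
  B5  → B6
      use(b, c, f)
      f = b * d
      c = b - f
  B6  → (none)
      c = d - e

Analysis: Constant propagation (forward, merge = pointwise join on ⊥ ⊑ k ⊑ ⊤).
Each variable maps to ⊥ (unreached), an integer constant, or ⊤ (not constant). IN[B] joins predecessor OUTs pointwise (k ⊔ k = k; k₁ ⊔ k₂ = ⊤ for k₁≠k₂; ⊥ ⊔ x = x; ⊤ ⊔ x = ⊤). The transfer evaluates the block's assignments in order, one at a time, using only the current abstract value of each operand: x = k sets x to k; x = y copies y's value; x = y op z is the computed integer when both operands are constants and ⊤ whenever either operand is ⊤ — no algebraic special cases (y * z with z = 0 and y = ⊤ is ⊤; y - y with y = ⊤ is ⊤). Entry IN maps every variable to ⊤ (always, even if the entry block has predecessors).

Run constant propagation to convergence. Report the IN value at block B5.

Answer: {a: ⊤, b: ⊤, c: ⊤, d: ⊤, e: ⊤, f: 6}

Trace:
Fixpoint table:
  B0:   IN=(all ⊤)   OUT=(all ⊤)
  B1:   IN=(all ⊤)   OUT=(all ⊤)
  B2:   IN=(all ⊤)   OUT=(all ⊤)
  B3:   IN=(all ⊤)   OUT=(all ⊤)
  B4:   IN=(all ⊤)   OUT={f:6; rest ⊤}
  B5:   IN={f:6; rest ⊤}   OUT=(all ⊤)
  B6:   IN=(all ⊤)   OUT=(all ⊤)

Merge at B5: IN[B5] = OUT[B4] = {a: ⊤, b: ⊤, c: ⊤, d: ⊤, e: ⊤, f: 6}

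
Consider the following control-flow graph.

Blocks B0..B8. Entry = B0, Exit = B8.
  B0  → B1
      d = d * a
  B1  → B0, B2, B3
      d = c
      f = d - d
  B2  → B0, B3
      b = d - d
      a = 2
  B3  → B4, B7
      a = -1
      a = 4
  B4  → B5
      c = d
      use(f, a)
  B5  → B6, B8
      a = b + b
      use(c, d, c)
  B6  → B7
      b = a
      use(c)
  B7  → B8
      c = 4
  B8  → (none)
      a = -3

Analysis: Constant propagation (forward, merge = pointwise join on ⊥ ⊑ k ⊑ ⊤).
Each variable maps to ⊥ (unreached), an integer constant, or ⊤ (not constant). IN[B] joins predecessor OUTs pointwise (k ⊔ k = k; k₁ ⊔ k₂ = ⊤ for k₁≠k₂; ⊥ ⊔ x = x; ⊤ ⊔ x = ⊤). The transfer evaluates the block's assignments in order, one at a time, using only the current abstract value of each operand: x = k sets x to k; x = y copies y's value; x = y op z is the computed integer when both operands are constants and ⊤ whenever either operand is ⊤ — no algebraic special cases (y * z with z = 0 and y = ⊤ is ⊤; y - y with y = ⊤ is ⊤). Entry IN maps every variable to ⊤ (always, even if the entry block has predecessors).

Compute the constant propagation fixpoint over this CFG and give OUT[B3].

Answer: {a: 4, b: ⊤, c: ⊤, d: ⊤, e: ⊤, f: ⊤}

Derivation:
Fixpoint table:
  B0:   IN=(all ⊤)   OUT=(all ⊤)
  B1:   IN=(all ⊤)   OUT=(all ⊤)
  B2:   IN=(all ⊤)   OUT={a:2; rest ⊤}
  B3:   IN=(all ⊤)   OUT={a:4; rest ⊤}
  B4:   IN={a:4; rest ⊤}   OUT={a:4; rest ⊤}
  B5:   IN={a:4; rest ⊤}   OUT=(all ⊤)
  B6:   IN=(all ⊤)   OUT=(all ⊤)
  B7:   IN=(all ⊤)   OUT={c:4; rest ⊤}
  B8:   IN=(all ⊤)   OUT={a:-3; rest ⊤}

Merge at B3: IN[B3] = OUT[B1] ⊔ OUT[B2] = {a: ⊤, b: ⊤, c: ⊤, d: ⊤, e: ⊤, f: ⊤}
Applying B3's transfer function to that IN value gives OUT[B3] (row B3 above).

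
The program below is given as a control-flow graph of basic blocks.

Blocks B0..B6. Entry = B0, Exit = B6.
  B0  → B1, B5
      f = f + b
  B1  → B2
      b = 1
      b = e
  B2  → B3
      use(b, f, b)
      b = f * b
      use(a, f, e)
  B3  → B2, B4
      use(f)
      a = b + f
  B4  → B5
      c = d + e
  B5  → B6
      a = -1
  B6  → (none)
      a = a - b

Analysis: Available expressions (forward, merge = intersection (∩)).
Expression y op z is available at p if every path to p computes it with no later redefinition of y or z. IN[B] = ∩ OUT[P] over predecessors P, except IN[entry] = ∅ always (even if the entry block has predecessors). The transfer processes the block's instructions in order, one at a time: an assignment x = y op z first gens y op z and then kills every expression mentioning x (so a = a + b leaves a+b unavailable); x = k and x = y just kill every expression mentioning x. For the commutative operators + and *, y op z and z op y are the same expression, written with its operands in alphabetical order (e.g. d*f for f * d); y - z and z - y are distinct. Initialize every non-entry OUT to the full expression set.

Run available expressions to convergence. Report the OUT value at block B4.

Fixpoint table:
  B0:  IN={}  OUT={}
  B1:  IN={}  OUT={}
  B2:  IN={}  OUT={}
  B3:  IN={}  OUT={b+f}
  B4:  IN={b+f}  OUT={b+f, d+e}
  B5:  IN={}  OUT={}
  B6:  IN={}  OUT={}

Merge at B4: IN[B4] = OUT[B3] = {b+f}
Applying B4's transfer function to that IN value gives OUT[B4] (row B4 above).

Answer: {b+f, d+e}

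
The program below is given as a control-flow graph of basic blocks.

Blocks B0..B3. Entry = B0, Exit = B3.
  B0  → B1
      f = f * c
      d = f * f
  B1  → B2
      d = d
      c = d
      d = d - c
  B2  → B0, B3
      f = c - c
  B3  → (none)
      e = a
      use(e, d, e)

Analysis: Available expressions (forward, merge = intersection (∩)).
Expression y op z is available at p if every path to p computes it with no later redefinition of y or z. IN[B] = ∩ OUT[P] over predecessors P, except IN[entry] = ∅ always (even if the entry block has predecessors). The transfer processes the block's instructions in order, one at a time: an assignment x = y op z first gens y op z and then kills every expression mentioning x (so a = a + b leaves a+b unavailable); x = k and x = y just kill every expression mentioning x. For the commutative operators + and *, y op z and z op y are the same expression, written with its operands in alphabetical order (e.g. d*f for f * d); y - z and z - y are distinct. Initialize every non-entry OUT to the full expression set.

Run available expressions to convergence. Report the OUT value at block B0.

Answer: {f*f}

Working:
Fixpoint table:
  B0:   IN={}   OUT={f*f}
  B1:   IN={f*f}   OUT={f*f}
  B2:   IN={f*f}   OUT={c-c}
  B3:   IN={c-c}   OUT={c-c}

Merge at B0 (entry node, so the boundary value {} is joined with the incoming edge(s)): IN[B0] = {} ∩ OUT[B2] = {}
Applying B0's transfer function to that IN value gives OUT[B0] (row B0 above).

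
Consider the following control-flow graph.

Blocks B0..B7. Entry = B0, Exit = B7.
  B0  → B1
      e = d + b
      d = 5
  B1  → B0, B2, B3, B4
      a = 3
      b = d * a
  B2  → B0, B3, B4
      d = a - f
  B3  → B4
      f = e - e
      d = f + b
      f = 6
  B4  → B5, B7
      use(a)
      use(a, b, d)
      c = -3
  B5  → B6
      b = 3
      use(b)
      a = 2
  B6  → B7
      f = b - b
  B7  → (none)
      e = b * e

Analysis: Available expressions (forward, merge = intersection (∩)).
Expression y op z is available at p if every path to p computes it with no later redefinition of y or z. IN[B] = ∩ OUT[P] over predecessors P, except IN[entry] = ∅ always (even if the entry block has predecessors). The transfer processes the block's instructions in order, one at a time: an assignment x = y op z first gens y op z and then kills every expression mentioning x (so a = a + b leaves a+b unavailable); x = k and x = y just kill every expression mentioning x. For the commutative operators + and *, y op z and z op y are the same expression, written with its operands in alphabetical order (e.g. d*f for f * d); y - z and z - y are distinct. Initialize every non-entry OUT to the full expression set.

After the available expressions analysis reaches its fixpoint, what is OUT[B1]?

Answer: {a*d}

Derivation:
Converged values:
  B0:  IN={}  OUT={}
  B1:  IN={}  OUT={a*d}
  B2:  IN={a*d}  OUT={a-f}
  B3:  IN={}  OUT={e-e}
  B4:  IN={}  OUT={}
  B5:  IN={}  OUT={}
  B6:  IN={}  OUT={b-b}
  B7:  IN={}  OUT={}

Merge at B1: IN[B1] = OUT[B0] = {}
Applying B1's transfer function to that IN value gives OUT[B1] (row B1 above).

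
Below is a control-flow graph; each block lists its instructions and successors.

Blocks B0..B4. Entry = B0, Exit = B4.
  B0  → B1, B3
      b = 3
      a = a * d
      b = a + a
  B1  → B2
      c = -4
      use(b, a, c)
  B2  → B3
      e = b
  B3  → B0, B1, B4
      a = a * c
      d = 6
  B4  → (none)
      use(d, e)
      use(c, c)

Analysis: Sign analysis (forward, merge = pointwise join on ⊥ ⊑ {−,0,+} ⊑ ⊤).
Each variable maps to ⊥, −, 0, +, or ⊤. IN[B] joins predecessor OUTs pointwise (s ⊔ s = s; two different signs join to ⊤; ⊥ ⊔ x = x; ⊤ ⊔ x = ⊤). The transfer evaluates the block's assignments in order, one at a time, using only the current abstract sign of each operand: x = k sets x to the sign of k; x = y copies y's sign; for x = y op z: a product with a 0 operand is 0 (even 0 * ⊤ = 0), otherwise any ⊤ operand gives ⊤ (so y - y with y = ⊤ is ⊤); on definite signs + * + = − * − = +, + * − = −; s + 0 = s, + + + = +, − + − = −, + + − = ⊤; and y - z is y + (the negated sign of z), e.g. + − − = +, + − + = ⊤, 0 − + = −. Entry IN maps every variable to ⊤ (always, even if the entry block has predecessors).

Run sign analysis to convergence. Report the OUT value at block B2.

Answer: {a: ⊤, b: ⊤, c: -, d: ⊤, e: ⊤, f: ⊤}

Working:
Converged values:
  B0:  IN=(all ⊤)  OUT=(all ⊤)
  B1:  IN=(all ⊤)  OUT={c:-; rest ⊤}
  B2:  IN={c:-; rest ⊤}  OUT={c:-; rest ⊤}
  B3:  IN=(all ⊤)  OUT={d:+; rest ⊤}
  B4:  IN={d:+; rest ⊤}  OUT={d:+; rest ⊤}

Merge at B2: IN[B2] = OUT[B1] = {a: ⊤, b: ⊤, c: -, d: ⊤, e: ⊤, f: ⊤}
Applying B2's transfer function to that IN value gives OUT[B2] (row B2 above).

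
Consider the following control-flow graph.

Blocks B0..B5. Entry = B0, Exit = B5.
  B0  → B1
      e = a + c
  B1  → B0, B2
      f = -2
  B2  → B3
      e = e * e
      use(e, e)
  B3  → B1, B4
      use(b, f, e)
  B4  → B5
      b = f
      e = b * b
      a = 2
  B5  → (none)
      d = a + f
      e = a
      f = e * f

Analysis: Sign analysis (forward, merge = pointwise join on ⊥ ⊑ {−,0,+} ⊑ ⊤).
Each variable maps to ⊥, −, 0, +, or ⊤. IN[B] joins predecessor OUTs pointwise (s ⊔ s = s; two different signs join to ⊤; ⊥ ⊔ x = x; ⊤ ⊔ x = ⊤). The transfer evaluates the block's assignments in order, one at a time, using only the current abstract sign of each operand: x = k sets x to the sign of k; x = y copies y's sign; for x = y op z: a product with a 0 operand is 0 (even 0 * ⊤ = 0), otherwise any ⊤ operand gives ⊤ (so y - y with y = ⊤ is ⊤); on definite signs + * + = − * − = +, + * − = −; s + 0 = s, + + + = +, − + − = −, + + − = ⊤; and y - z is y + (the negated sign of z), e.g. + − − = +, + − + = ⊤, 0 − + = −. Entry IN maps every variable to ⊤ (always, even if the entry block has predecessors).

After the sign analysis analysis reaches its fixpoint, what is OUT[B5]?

Answer: {a: +, b: -, c: ⊤, d: ⊤, e: +, f: -}

Trace:
Fixpoint table:
  B0:   IN=(all ⊤)   OUT=(all ⊤)
  B1:   IN=(all ⊤)   OUT={f:-; rest ⊤}
  B2:   IN={f:-; rest ⊤}   OUT={f:-; rest ⊤}
  B3:   IN={f:-; rest ⊤}   OUT={f:-; rest ⊤}
  B4:   IN={f:-; rest ⊤}   OUT={a:+, b:-, e:+, f:-; rest ⊤}
  B5:   IN={a:+, b:-, e:+, f:-; rest ⊤}   OUT={a:+, b:-, e:+, f:-; rest ⊤}

Merge at B5: IN[B5] = OUT[B4] = {a: +, b: -, c: ⊤, d: ⊤, e: +, f: -}
Applying B5's transfer function to that IN value gives OUT[B5] (row B5 above).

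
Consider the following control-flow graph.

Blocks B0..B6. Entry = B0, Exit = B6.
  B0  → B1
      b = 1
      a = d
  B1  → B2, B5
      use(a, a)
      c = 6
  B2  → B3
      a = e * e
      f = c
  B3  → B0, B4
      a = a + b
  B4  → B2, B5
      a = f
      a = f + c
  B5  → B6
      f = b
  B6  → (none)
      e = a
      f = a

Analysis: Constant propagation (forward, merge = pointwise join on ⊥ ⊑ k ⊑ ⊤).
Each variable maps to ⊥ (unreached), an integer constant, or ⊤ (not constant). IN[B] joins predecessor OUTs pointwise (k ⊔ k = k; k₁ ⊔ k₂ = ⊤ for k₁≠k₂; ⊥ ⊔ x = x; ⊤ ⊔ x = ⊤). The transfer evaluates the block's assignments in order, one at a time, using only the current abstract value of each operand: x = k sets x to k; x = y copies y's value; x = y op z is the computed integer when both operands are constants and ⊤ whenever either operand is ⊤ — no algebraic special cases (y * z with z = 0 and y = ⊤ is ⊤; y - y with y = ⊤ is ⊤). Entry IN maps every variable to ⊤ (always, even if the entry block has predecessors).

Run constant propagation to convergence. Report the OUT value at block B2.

Answer: {a: ⊤, b: 1, c: 6, d: ⊤, e: ⊤, f: 6}

Trace:
Per-block solution:
  B0:  IN=(all ⊤)  OUT={b:1; rest ⊤}
  B1:  IN={b:1; rest ⊤}  OUT={b:1, c:6; rest ⊤}
  B2:  IN={b:1, c:6; rest ⊤}  OUT={b:1, c:6, f:6; rest ⊤}
  B3:  IN={b:1, c:6, f:6; rest ⊤}  OUT={b:1, c:6, f:6; rest ⊤}
  B4:  IN={b:1, c:6, f:6; rest ⊤}  OUT={a:12, b:1, c:6, f:6; rest ⊤}
  B5:  IN={b:1, c:6; rest ⊤}  OUT={b:1, c:6, f:1; rest ⊤}
  B6:  IN={b:1, c:6, f:1; rest ⊤}  OUT={b:1, c:6; rest ⊤}

Merge at B2: IN[B2] = OUT[B1] ⊔ OUT[B4] = {a: ⊤, b: 1, c: 6, d: ⊤, e: ⊤, f: ⊤}
Applying B2's transfer function to that IN value gives OUT[B2] (row B2 above).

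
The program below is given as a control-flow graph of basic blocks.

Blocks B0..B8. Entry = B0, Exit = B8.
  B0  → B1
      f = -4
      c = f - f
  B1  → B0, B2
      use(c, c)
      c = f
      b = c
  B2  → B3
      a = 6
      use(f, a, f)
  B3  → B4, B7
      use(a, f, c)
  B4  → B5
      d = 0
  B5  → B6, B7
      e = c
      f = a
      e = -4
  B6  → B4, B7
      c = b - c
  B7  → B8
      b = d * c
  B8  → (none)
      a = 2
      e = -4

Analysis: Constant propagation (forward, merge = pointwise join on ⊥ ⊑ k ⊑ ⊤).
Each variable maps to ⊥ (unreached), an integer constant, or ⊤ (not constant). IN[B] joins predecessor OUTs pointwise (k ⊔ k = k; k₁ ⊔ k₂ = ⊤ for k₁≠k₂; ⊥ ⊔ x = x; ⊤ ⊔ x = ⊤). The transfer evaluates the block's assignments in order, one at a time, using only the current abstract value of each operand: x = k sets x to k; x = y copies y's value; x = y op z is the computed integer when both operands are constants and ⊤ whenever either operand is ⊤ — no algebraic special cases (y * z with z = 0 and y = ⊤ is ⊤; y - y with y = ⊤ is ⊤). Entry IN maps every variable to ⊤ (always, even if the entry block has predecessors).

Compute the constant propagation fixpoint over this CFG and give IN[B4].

Answer: {a: 6, b: -4, c: ⊤, d: ⊤, e: ⊤, f: ⊤}

Working:
Converged values:
  B0:  IN=(all ⊤)  OUT={c:0, f:-4; rest ⊤}
  B1:  IN={c:0, f:-4; rest ⊤}  OUT={b:-4, c:-4, f:-4; rest ⊤}
  B2:  IN={b:-4, c:-4, f:-4; rest ⊤}  OUT={a:6, b:-4, c:-4, f:-4; rest ⊤}
  B3:  IN={a:6, b:-4, c:-4, f:-4; rest ⊤}  OUT={a:6, b:-4, c:-4, f:-4; rest ⊤}
  B4:  IN={a:6, b:-4; rest ⊤}  OUT={a:6, b:-4, d:0; rest ⊤}
  B5:  IN={a:6, b:-4, d:0; rest ⊤}  OUT={a:6, b:-4, d:0, e:-4, f:6; rest ⊤}
  B6:  IN={a:6, b:-4, d:0, e:-4, f:6; rest ⊤}  OUT={a:6, b:-4, d:0, e:-4, f:6; rest ⊤}
  B7:  IN={a:6, b:-4; rest ⊤}  OUT={a:6; rest ⊤}
  B8:  IN={a:6; rest ⊤}  OUT={a:2, e:-4; rest ⊤}

Merge at B4: IN[B4] = OUT[B3] ⊔ OUT[B6] = {a: 6, b: -4, c: ⊤, d: ⊤, e: ⊤, f: ⊤}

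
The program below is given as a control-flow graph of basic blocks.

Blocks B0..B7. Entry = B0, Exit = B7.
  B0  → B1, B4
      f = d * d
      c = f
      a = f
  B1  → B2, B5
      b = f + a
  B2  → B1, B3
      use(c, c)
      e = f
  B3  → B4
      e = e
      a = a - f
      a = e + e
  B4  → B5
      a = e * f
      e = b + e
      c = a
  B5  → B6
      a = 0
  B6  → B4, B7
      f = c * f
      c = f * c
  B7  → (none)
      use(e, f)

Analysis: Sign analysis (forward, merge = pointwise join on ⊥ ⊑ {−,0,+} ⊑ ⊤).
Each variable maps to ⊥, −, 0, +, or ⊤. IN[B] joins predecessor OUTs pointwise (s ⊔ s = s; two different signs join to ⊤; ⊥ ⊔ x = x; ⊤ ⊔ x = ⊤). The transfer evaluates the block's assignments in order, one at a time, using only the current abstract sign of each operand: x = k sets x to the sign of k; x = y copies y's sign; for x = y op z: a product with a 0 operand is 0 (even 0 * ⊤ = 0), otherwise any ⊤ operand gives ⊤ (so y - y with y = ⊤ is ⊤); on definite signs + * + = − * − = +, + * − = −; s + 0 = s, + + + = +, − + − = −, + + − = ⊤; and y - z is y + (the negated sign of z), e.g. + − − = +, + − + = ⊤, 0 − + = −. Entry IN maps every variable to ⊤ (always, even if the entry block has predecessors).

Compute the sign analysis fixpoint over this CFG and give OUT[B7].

Fixpoint table:
  B0:  IN=(all ⊤)  OUT=(all ⊤)
  B1:  IN=(all ⊤)  OUT=(all ⊤)
  B2:  IN=(all ⊤)  OUT=(all ⊤)
  B3:  IN=(all ⊤)  OUT=(all ⊤)
  B4:  IN=(all ⊤)  OUT=(all ⊤)
  B5:  IN=(all ⊤)  OUT={a:0; rest ⊤}
  B6:  IN={a:0; rest ⊤}  OUT={a:0; rest ⊤}
  B7:  IN={a:0; rest ⊤}  OUT={a:0; rest ⊤}

Merge at B7: IN[B7] = OUT[B6] = {a: 0, b: ⊤, c: ⊤, d: ⊤, e: ⊤, f: ⊤}
Applying B7's transfer function to that IN value gives OUT[B7] (row B7 above).

Answer: {a: 0, b: ⊤, c: ⊤, d: ⊤, e: ⊤, f: ⊤}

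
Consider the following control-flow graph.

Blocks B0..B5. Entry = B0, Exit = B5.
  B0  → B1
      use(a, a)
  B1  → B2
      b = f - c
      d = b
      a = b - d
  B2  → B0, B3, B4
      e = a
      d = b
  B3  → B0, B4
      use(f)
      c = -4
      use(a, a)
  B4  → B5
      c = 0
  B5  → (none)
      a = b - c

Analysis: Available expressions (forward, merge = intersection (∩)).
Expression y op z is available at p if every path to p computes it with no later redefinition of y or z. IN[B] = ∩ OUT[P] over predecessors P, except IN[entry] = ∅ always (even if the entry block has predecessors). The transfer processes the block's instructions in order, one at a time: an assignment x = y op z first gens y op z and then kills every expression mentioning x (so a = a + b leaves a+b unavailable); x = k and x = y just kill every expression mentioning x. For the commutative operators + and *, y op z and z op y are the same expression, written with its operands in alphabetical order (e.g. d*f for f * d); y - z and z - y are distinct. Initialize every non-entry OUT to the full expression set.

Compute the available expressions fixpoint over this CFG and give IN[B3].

Answer: {f-c}

Trace:
Converged values:
  B0:  IN={}  OUT={}
  B1:  IN={}  OUT={b-d, f-c}
  B2:  IN={b-d, f-c}  OUT={f-c}
  B3:  IN={f-c}  OUT={}
  B4:  IN={}  OUT={}
  B5:  IN={}  OUT={b-c}

Merge at B3: IN[B3] = OUT[B2] = {f-c}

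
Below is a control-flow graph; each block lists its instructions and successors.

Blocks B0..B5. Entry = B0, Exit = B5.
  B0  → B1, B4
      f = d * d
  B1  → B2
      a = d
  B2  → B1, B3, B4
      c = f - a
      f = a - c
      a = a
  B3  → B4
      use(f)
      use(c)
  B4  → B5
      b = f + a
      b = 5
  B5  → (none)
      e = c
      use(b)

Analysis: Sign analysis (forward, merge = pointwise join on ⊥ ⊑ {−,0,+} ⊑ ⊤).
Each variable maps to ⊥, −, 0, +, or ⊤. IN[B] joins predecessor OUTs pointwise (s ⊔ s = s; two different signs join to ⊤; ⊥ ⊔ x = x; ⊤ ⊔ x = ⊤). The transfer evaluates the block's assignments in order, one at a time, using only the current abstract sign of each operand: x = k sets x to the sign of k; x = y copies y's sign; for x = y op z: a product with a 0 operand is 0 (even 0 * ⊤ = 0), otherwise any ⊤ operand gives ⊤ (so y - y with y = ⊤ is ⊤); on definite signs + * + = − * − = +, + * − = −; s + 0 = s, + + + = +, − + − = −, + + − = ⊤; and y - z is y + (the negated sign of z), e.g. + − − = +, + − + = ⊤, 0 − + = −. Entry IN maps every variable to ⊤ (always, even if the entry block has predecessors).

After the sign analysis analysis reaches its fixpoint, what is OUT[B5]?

Answer: {a: ⊤, b: +, c: ⊤, d: ⊤, e: ⊤, f: ⊤}

Trace:
Converged values:
  B0:  IN=(all ⊤)  OUT=(all ⊤)
  B1:  IN=(all ⊤)  OUT=(all ⊤)
  B2:  IN=(all ⊤)  OUT=(all ⊤)
  B3:  IN=(all ⊤)  OUT=(all ⊤)
  B4:  IN=(all ⊤)  OUT={b:+; rest ⊤}
  B5:  IN={b:+; rest ⊤}  OUT={b:+; rest ⊤}

Merge at B5: IN[B5] = OUT[B4] = {a: ⊤, b: +, c: ⊤, d: ⊤, e: ⊤, f: ⊤}
Applying B5's transfer function to that IN value gives OUT[B5] (row B5 above).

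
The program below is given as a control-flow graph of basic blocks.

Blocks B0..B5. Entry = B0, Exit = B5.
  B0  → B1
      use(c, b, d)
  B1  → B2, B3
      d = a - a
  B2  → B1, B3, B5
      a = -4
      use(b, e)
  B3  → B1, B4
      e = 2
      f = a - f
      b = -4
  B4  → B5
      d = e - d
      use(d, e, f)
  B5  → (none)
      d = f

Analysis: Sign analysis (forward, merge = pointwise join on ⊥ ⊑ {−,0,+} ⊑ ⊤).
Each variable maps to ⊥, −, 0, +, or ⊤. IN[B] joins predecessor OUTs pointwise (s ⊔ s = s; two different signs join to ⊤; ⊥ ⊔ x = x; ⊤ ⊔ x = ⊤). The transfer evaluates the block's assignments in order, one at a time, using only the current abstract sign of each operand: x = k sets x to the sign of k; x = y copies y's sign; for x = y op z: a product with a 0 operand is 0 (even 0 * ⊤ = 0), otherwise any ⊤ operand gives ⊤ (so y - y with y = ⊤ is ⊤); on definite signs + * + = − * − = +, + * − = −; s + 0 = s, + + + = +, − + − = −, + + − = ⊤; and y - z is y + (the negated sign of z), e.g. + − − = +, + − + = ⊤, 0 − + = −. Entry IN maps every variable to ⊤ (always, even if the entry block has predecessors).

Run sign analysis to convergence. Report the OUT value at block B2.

Answer: {a: -, b: ⊤, c: ⊤, d: ⊤, e: ⊤, f: ⊤}

Working:
Fixpoint table:
  B0:   IN=(all ⊤)   OUT=(all ⊤)
  B1:   IN=(all ⊤)   OUT=(all ⊤)
  B2:   IN=(all ⊤)   OUT={a:-; rest ⊤}
  B3:   IN=(all ⊤)   OUT={b:-, e:+; rest ⊤}
  B4:   IN={b:-, e:+; rest ⊤}   OUT={b:-, e:+; rest ⊤}
  B5:   IN=(all ⊤)   OUT=(all ⊤)

Merge at B2: IN[B2] = OUT[B1] = {a: ⊤, b: ⊤, c: ⊤, d: ⊤, e: ⊤, f: ⊤}
Applying B2's transfer function to that IN value gives OUT[B2] (row B2 above).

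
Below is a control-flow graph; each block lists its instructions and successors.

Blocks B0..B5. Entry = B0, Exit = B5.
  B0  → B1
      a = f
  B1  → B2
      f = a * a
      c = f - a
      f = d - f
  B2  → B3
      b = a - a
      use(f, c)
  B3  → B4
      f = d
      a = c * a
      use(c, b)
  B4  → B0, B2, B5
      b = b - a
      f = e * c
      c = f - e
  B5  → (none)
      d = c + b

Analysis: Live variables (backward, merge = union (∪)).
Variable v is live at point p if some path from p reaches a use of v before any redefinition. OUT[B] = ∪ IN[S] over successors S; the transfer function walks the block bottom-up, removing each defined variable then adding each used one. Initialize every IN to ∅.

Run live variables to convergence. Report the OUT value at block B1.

Answer: {a, c, d, e, f}

Derivation:
Per-block solution:
  B0: | IN={d, e, f} | OUT={a, d, e}
  B1: | IN={a, d, e} | OUT={a, c, d, e, f}
  B2: | IN={a, c, d, e, f} | OUT={a, b, c, d, e}
  B3: | IN={a, b, c, d, e} | OUT={a, b, c, d, e}
  B4: | IN={a, b, c, d, e} | OUT={a, b, c, d, e, f}
  B5: | IN={b, c} | OUT={}

Merge at B1: OUT[B1] = IN[B2] = {a, c, d, e, f}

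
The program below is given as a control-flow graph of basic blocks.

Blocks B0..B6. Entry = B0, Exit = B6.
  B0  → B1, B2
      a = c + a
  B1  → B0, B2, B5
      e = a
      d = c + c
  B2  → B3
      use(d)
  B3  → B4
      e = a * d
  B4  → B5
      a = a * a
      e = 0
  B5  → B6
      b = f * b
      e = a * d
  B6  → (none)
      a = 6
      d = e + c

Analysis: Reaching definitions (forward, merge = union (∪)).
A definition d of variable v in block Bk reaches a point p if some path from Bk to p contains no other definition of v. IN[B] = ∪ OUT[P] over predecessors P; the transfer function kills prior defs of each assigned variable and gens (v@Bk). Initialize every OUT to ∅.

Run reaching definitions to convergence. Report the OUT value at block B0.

Answer: {a@B0, d@B1, e@B1}

Trace:
Fixpoint table:
  B0: | IN={a@B0, d@B1, e@B1} | OUT={a@B0, d@B1, e@B1}
  B1: | IN={a@B0, d@B1, e@B1} | OUT={a@B0, d@B1, e@B1}
  B2: | IN={a@B0, d@B1, e@B1} | OUT={a@B0, d@B1, e@B1}
  B3: | IN={a@B0, d@B1, e@B1} | OUT={a@B0, d@B1, e@B3}
  B4: | IN={a@B0, d@B1, e@B3} | OUT={a@B4, d@B1, e@B4}
  B5: | IN={a@B0, a@B4, d@B1, e@B1, e@B4} | OUT={a@B0, a@B4, b@B5, d@B1, e@B5}
  B6: | IN={a@B0, a@B4, b@B5, d@B1, e@B5} | OUT={a@B6, b@B5, d@B6, e@B5}

Merge at B0 (entry node, so the boundary value {} is joined with the incoming edge(s)): IN[B0] = {} ⊔ OUT[B1] = {a@B0, d@B1, e@B1}
Applying B0's transfer function to that IN value gives OUT[B0] (row B0 above).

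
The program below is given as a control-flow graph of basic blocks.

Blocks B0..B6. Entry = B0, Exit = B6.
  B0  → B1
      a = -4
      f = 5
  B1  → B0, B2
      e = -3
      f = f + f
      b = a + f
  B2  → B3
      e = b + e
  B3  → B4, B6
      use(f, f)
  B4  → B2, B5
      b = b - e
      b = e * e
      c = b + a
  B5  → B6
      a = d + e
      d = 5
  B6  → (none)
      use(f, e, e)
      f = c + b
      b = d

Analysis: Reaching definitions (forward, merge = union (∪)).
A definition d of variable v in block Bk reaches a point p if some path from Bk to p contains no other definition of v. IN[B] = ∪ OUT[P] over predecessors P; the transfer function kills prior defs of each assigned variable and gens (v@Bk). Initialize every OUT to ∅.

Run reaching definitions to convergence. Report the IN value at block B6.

Per-block solution:
  B0: | IN={a@B0, b@B1, e@B1, f@B1} | OUT={a@B0, b@B1, e@B1, f@B0}
  B1: | IN={a@B0, b@B1, e@B1, f@B0} | OUT={a@B0, b@B1, e@B1, f@B1}
  B2: | IN={a@B0, b@B1, b@B4, c@B4, e@B1, e@B2, f@B1} | OUT={a@B0, b@B1, b@B4, c@B4, e@B2, f@B1}
  B3: | IN={a@B0, b@B1, b@B4, c@B4, e@B2, f@B1} | OUT={a@B0, b@B1, b@B4, c@B4, e@B2, f@B1}
  B4: | IN={a@B0, b@B1, b@B4, c@B4, e@B2, f@B1} | OUT={a@B0, b@B4, c@B4, e@B2, f@B1}
  B5: | IN={a@B0, b@B4, c@B4, e@B2, f@B1} | OUT={a@B5, b@B4, c@B4, d@B5, e@B2, f@B1}
  B6: | IN={a@B0, a@B5, b@B1, b@B4, c@B4, d@B5, e@B2, f@B1} | OUT={a@B0, a@B5, b@B6, c@B4, d@B5, e@B2, f@B6}

Merge at B6: IN[B6] = OUT[B3] ⊔ OUT[B5] = {a@B0, a@B5, b@B1, b@B4, c@B4, d@B5, e@B2, f@B1}

Answer: {a@B0, a@B5, b@B1, b@B4, c@B4, d@B5, e@B2, f@B1}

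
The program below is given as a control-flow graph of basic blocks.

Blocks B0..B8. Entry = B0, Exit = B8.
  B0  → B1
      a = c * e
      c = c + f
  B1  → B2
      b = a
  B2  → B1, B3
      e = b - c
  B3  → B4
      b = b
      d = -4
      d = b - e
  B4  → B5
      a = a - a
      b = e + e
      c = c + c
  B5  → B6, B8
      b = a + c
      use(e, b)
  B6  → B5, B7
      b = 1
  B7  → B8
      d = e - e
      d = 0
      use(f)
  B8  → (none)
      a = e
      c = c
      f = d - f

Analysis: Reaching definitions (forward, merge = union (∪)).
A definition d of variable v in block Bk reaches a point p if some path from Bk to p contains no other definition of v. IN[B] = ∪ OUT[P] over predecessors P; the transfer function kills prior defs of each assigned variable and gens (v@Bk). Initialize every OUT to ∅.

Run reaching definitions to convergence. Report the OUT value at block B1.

Answer: {a@B0, b@B1, c@B0, e@B2}

Derivation:
Fixpoint table:
  B0:   IN={}   OUT={a@B0, c@B0}
  B1:   IN={a@B0, b@B1, c@B0, e@B2}   OUT={a@B0, b@B1, c@B0, e@B2}
  B2:   IN={a@B0, b@B1, c@B0, e@B2}   OUT={a@B0, b@B1, c@B0, e@B2}
  B3:   IN={a@B0, b@B1, c@B0, e@B2}   OUT={a@B0, b@B3, c@B0, d@B3, e@B2}
  B4:   IN={a@B0, b@B3, c@B0, d@B3, e@B2}   OUT={a@B4, b@B4, c@B4, d@B3, e@B2}
  B5:   IN={a@B4, b@B4, b@B6, c@B4, d@B3, e@B2}   OUT={a@B4, b@B5, c@B4, d@B3, e@B2}
  B6:   IN={a@B4, b@B5, c@B4, d@B3, e@B2}   OUT={a@B4, b@B6, c@B4, d@B3, e@B2}
  B7:   IN={a@B4, b@B6, c@B4, d@B3, e@B2}   OUT={a@B4, b@B6, c@B4, d@B7, e@B2}
  B8:   IN={a@B4, b@B5, b@B6, c@B4, d@B3, d@B7, e@B2}   OUT={a@B8, b@B5, b@B6, c@B8, d@B3, d@B7, e@B2, f@B8}

Merge at B1: IN[B1] = OUT[B0] ⊔ OUT[B2] = {a@B0, b@B1, c@B0, e@B2}
Applying B1's transfer function to that IN value gives OUT[B1] (row B1 above).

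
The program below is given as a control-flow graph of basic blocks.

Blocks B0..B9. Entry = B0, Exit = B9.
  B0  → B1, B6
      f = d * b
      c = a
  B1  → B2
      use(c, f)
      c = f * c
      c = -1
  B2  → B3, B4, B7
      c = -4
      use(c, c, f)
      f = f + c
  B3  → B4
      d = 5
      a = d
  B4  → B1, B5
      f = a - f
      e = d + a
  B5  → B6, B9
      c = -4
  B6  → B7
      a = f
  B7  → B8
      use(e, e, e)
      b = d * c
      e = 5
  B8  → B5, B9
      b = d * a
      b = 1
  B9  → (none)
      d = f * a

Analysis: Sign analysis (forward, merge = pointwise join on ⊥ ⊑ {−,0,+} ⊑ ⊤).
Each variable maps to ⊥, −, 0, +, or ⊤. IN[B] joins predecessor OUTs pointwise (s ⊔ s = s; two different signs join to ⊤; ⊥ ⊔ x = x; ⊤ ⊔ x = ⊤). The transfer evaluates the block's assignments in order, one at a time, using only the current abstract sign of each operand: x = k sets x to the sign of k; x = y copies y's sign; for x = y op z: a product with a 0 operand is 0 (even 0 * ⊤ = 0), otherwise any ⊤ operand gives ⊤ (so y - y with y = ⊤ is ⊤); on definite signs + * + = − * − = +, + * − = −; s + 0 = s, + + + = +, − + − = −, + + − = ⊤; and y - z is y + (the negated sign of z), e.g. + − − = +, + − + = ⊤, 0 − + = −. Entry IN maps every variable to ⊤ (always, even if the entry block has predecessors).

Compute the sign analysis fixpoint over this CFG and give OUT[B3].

Answer: {a: +, b: ⊤, c: -, d: +, e: ⊤, f: ⊤}

Working:
Converged values:
  B0:  IN=(all ⊤)  OUT=(all ⊤)
  B1:  IN=(all ⊤)  OUT={c:-; rest ⊤}
  B2:  IN={c:-; rest ⊤}  OUT={c:-; rest ⊤}
  B3:  IN={c:-; rest ⊤}  OUT={a:+, c:-, d:+; rest ⊤}
  B4:  IN={c:-; rest ⊤}  OUT={c:-; rest ⊤}
  B5:  IN=(all ⊤)  OUT={c:-; rest ⊤}
  B6:  IN=(all ⊤)  OUT=(all ⊤)
  B7:  IN=(all ⊤)  OUT={e:+; rest ⊤}
  B8:  IN={e:+; rest ⊤}  OUT={b:+, e:+; rest ⊤}
  B9:  IN=(all ⊤)  OUT=(all ⊤)

Merge at B3: IN[B3] = OUT[B2] = {a: ⊤, b: ⊤, c: -, d: ⊤, e: ⊤, f: ⊤}
Applying B3's transfer function to that IN value gives OUT[B3] (row B3 above).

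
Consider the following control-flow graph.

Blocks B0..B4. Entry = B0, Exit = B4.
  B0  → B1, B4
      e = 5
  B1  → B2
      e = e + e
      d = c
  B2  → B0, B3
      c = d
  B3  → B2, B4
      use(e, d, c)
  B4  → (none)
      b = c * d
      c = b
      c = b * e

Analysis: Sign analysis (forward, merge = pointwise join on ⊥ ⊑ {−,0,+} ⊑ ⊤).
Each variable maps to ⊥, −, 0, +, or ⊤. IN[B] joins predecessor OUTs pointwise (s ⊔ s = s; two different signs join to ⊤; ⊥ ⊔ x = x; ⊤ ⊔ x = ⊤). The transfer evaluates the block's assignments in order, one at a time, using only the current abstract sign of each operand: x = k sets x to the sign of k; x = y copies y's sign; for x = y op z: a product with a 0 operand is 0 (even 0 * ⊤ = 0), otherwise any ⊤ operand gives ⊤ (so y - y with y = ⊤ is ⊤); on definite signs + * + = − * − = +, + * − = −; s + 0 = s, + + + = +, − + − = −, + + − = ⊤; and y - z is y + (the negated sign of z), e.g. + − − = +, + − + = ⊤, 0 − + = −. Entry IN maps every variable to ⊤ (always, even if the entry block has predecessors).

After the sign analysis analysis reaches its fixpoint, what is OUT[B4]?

Answer: {a: ⊤, b: ⊤, c: ⊤, d: ⊤, e: +, f: ⊤}

Working:
Per-block solution:
  B0: | IN=(all ⊤) | OUT={e:+; rest ⊤}
  B1: | IN={e:+; rest ⊤} | OUT={e:+; rest ⊤}
  B2: | IN={e:+; rest ⊤} | OUT={e:+; rest ⊤}
  B3: | IN={e:+; rest ⊤} | OUT={e:+; rest ⊤}
  B4: | IN={e:+; rest ⊤} | OUT={e:+; rest ⊤}

Merge at B4: IN[B4] = OUT[B0] ⊔ OUT[B3] = {a: ⊤, b: ⊤, c: ⊤, d: ⊤, e: +, f: ⊤}
Applying B4's transfer function to that IN value gives OUT[B4] (row B4 above).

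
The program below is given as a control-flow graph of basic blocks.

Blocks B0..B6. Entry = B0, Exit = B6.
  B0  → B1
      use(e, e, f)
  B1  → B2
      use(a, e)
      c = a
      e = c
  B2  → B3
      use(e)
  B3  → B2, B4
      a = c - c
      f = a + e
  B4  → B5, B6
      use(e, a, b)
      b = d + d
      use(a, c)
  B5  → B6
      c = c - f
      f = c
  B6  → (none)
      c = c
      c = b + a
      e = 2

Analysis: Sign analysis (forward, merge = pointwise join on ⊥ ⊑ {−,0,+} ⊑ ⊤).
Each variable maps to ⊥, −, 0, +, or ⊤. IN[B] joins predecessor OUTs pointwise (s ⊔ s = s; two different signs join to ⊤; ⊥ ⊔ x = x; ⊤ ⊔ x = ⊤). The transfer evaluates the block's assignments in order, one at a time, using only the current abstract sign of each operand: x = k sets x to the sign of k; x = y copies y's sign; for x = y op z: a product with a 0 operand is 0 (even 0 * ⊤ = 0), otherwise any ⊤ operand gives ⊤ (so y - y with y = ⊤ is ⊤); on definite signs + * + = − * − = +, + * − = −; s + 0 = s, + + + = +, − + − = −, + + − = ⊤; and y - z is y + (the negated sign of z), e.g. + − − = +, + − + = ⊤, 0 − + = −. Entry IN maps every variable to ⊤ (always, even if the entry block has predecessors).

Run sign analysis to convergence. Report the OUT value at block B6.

Per-block solution:
  B0: | IN=(all ⊤) | OUT=(all ⊤)
  B1: | IN=(all ⊤) | OUT=(all ⊤)
  B2: | IN=(all ⊤) | OUT=(all ⊤)
  B3: | IN=(all ⊤) | OUT=(all ⊤)
  B4: | IN=(all ⊤) | OUT=(all ⊤)
  B5: | IN=(all ⊤) | OUT=(all ⊤)
  B6: | IN=(all ⊤) | OUT={e:+; rest ⊤}

Merge at B6: IN[B6] = OUT[B4] ⊔ OUT[B5] = {a: ⊤, b: ⊤, c: ⊤, d: ⊤, e: ⊤, f: ⊤}
Applying B6's transfer function to that IN value gives OUT[B6] (row B6 above).

Answer: {a: ⊤, b: ⊤, c: ⊤, d: ⊤, e: +, f: ⊤}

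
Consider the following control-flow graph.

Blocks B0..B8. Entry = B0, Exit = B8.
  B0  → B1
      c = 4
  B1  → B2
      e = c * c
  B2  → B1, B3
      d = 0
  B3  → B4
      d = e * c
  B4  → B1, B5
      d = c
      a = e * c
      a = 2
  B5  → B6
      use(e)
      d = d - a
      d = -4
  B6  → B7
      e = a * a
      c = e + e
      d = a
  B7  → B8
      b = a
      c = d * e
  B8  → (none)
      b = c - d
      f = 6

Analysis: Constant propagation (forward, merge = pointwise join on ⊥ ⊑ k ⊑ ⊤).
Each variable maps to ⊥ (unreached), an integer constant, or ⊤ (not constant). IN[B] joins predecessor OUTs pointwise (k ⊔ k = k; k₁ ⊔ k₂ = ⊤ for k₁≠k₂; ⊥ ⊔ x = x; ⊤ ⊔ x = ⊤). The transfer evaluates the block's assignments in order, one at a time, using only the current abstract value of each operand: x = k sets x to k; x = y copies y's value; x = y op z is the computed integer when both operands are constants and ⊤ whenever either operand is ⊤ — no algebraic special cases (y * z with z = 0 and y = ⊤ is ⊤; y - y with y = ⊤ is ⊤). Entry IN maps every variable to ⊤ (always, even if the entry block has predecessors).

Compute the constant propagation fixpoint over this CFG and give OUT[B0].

Answer: {a: ⊤, b: ⊤, c: 4, d: ⊤, e: ⊤, f: ⊤}

Trace:
Per-block solution:
  B0: | IN=(all ⊤) | OUT={c:4; rest ⊤}
  B1: | IN={c:4; rest ⊤} | OUT={c:4, e:16; rest ⊤}
  B2: | IN={c:4, e:16; rest ⊤} | OUT={c:4, d:0, e:16; rest ⊤}
  B3: | IN={c:4, d:0, e:16; rest ⊤} | OUT={c:4, d:64, e:16; rest ⊤}
  B4: | IN={c:4, d:64, e:16; rest ⊤} | OUT={a:2, c:4, d:4, e:16; rest ⊤}
  B5: | IN={a:2, c:4, d:4, e:16; rest ⊤} | OUT={a:2, c:4, d:-4, e:16; rest ⊤}
  B6: | IN={a:2, c:4, d:-4, e:16; rest ⊤} | OUT={a:2, c:8, d:2, e:4; rest ⊤}
  B7: | IN={a:2, c:8, d:2, e:4; rest ⊤} | OUT={a:2, b:2, c:8, d:2, e:4; rest ⊤}
  B8: | IN={a:2, b:2, c:8, d:2, e:4; rest ⊤} | OUT={a:2, b:6, c:8, d:2, e:4, f:6; rest ⊤}

B0 is the boundary node: IN[B0] = {a: ⊤, b: ⊤, c: ⊤, d: ⊤, e: ⊤, f: ⊤}
Applying B0's transfer function to that IN value gives OUT[B0] (row B0 above).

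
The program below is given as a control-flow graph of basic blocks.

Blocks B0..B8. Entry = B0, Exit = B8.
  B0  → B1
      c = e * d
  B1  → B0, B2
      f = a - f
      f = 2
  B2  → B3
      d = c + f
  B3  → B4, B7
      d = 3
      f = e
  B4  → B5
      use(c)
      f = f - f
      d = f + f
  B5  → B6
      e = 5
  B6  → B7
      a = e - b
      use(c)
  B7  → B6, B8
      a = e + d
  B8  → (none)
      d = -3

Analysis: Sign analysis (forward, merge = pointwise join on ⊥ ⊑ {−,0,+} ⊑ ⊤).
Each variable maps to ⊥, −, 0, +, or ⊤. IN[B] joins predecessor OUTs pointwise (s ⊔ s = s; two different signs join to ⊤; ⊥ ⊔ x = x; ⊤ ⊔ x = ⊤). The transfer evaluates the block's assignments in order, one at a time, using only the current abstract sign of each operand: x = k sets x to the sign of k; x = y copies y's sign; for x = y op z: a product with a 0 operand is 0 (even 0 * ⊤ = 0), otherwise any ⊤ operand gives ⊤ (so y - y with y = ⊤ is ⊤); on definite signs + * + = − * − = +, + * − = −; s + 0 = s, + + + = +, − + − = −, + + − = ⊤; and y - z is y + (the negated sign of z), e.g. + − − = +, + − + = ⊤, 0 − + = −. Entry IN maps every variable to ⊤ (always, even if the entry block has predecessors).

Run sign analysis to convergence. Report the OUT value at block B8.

Fixpoint table:
  B0: | IN=(all ⊤) | OUT=(all ⊤)
  B1: | IN=(all ⊤) | OUT={f:+; rest ⊤}
  B2: | IN={f:+; rest ⊤} | OUT={f:+; rest ⊤}
  B3: | IN={f:+; rest ⊤} | OUT={d:+; rest ⊤}
  B4: | IN={d:+; rest ⊤} | OUT=(all ⊤)
  B5: | IN=(all ⊤) | OUT={e:+; rest ⊤}
  B6: | IN=(all ⊤) | OUT=(all ⊤)
  B7: | IN=(all ⊤) | OUT=(all ⊤)
  B8: | IN=(all ⊤) | OUT={d:-; rest ⊤}

Merge at B8: IN[B8] = OUT[B7] = {a: ⊤, b: ⊤, c: ⊤, d: ⊤, e: ⊤, f: ⊤}
Applying B8's transfer function to that IN value gives OUT[B8] (row B8 above).

Answer: {a: ⊤, b: ⊤, c: ⊤, d: -, e: ⊤, f: ⊤}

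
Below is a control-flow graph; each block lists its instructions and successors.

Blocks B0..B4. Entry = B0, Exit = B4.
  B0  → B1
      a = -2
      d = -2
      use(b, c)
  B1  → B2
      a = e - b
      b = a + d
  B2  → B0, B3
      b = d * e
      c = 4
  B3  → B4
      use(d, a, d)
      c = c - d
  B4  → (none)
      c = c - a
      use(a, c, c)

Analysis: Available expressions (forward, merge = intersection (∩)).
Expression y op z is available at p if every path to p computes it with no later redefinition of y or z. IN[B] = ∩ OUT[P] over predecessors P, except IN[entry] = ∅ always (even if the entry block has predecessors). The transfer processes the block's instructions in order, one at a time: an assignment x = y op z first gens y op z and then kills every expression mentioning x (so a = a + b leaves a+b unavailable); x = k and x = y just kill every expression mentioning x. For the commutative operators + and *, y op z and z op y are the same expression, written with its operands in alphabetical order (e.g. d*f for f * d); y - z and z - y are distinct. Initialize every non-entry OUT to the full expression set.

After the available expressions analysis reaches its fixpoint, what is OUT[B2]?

Converged values:
  B0: | IN={} | OUT={}
  B1: | IN={} | OUT={a+d}
  B2: | IN={a+d} | OUT={a+d, d*e}
  B3: | IN={a+d, d*e} | OUT={a+d, d*e}
  B4: | IN={a+d, d*e} | OUT={a+d, d*e}

Merge at B2: IN[B2] = OUT[B1] = {a+d}
Applying B2's transfer function to that IN value gives OUT[B2] (row B2 above).

Answer: {a+d, d*e}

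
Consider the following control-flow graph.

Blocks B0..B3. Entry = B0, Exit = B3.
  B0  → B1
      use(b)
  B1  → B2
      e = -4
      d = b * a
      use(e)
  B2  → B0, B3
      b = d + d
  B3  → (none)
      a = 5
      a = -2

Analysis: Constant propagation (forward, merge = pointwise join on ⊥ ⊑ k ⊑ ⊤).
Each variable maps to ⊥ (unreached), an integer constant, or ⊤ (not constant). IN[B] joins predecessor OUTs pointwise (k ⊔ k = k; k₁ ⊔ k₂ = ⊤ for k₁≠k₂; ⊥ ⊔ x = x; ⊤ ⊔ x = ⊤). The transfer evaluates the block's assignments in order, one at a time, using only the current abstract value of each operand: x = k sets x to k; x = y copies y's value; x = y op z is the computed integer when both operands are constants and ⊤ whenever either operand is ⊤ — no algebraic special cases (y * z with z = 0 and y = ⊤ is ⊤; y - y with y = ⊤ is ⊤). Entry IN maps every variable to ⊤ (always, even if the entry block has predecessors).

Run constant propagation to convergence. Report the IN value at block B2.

Converged values:
  B0:   IN=(all ⊤)   OUT=(all ⊤)
  B1:   IN=(all ⊤)   OUT={e:-4; rest ⊤}
  B2:   IN={e:-4; rest ⊤}   OUT={e:-4; rest ⊤}
  B3:   IN={e:-4; rest ⊤}   OUT={a:-2, e:-4; rest ⊤}

Merge at B2: IN[B2] = OUT[B1] = {a: ⊤, b: ⊤, c: ⊤, d: ⊤, e: -4, f: ⊤}

Answer: {a: ⊤, b: ⊤, c: ⊤, d: ⊤, e: -4, f: ⊤}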